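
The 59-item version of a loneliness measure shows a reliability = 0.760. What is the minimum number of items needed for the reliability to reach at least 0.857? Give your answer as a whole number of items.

112

Spearman-Brown solved for the length factor n:
n = r*(1 − r) / [ r (1 − r*) ]
n = [0.857 × 0.240] / [0.760 × 0.143]
n = 0.205680 / 0.108680 ≈ 1.8925
So the test needs 1.8925 × 59 ≈ 111.66 items; rounding up, 112.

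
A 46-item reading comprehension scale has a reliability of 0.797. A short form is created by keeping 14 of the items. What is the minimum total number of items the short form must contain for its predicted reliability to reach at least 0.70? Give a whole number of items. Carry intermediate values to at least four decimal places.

28

Short-form reliability: n = 14/46 = 0.3043; r_14 = n·r/(1+(n−1)r) ≈ 0.5444
Length factor from the short form to reach 0.70: n' = 0.70(1 − 0.5444) / [0.5444(1 − 0.70)] ≈ 1.9527
Items = 1.9527 × 14 ≈ 27.34 → 28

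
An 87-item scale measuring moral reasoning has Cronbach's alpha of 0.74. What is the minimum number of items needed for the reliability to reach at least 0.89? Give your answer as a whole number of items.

248

Invert Spearman-Brown to solve for n:
n = r*(1 − r) / [ r (1 − r*) ]
n = 0.89 × (1 − 0.74) / [ 0.74 × (1 − 0.89) ]
n = 0.2314 / 0.0814 ≈ 2.8428
2.8428 × 87 = 247.32 → 248 items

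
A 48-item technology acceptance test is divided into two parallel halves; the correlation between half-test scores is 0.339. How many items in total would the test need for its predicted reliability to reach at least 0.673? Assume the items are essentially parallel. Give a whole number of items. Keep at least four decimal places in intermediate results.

r_full = 2(0.339)/(1 + 0.339) = 0.5063
n = r_tgt(1 − r_full) / [r_full(1 − r_tgt)] = 0.673 × 0.4937 / (0.5063 × 0.327) ≈ 2.0069
Items = 2.0069 × 48 ≈ 96.33 → 97

97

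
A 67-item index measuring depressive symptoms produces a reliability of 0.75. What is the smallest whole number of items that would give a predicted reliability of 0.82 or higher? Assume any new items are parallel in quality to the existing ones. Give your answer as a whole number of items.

102

Invert Spearman-Brown to solve for n:
n = r_target (1 − r_old) / [ r_old (1 − r_target) ]
n = 0.82(1 − 0.75) / [0.75(1 − 0.82)]
  = 0.2050 / 0.1350 = 1.5185
Items needed = n × 67 = 1.5185 × 67 ≈ 101.74 → round up to 102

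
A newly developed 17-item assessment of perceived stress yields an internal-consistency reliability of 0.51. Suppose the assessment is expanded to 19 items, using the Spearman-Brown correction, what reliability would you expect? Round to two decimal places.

0.54

Length ratio n = 19/17 = 1.1176
Spearman-Brown: r_new = n·r / (1 + (n − 1)·r)
r_new = 1.1176·0.51 / [1 + (1.1176 − 1)·0.51]
r_new = 0.5700 / 1.0600 ≈ 0.5377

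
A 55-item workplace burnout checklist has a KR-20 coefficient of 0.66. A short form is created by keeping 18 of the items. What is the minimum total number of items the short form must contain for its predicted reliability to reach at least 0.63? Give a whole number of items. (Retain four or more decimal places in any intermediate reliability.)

49

Short-form reliability: n = 18/55 = 0.3273; r_18 = n·r/(1+(n−1)r) ≈ 0.3885
Length factor from the short form to reach 0.63: n' = 0.63(1 − 0.3885) / [0.3885(1 − 0.63)] ≈ 2.6801
Total items = 2.6801 × 18 = 48.24, rounded up to 49.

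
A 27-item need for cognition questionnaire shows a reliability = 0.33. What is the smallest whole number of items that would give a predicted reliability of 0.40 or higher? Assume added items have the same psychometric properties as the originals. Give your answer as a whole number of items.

Rearranging the Spearman-Brown formula for n,
n = r*(1 − r) / [ r (1 − r*) ]
n = 0.40(1 − 0.33) / [0.33(1 − 0.40)]
  = 0.2680 / 0.1980 = 1.3535
1.3535 × 27 = 36.54 → 37 items

37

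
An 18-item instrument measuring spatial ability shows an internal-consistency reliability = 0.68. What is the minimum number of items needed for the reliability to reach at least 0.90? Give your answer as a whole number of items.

77

Invert Spearman-Brown to solve for n:
n = r*(1 − r) / [ r (1 − r*) ]
n = [0.90 × 0.32] / [0.68 × 0.10]
n = 0.2880 / 0.0680 ≈ 4.2353
So the test needs 4.2353 × 18 ≈ 76.24 items; rounding up, 77.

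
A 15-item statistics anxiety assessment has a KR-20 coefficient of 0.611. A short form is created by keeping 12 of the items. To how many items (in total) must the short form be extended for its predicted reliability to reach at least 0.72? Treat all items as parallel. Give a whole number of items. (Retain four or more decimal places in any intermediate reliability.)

25

First, r for the 12-item form: n = 12/15 = 0.8000, so r_12 = 0.8000·0.611/(1 + (0.8000 − 1)·0.611) = 0.5568
Then solve for n' with r_old = 0.5568, r_target = 0.72: n' = 0.72(1 − 0.5568)/[0.5568(1 − 0.72)] = 2.0468
Total items = 2.0468 × 12 = 24.56, rounded up to 25.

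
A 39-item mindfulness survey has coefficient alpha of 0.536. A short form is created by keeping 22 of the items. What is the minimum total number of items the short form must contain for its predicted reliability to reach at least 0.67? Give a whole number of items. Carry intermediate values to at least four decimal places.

69

First, r for the 22-item form: n = 22/39 = 0.5641, so r_22 = 0.5641·0.536/(1 + (0.5641 − 1)·0.536) = 0.3945
Then solve for n' with r_old = 0.3945, r_target = 0.67: n' = 0.67(1 − 0.3945)/[0.3945(1 − 0.67)] = 3.1162
Items = 3.1162 × 22 ≈ 68.56 → 69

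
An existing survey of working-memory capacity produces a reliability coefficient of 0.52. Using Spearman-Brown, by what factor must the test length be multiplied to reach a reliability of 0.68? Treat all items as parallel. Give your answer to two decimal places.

1.96

n = 0.68 × (1 − 0.52) / [ 0.52 × (1 − 0.68) ]
  = 0.3264 / 0.1664 = 1.9615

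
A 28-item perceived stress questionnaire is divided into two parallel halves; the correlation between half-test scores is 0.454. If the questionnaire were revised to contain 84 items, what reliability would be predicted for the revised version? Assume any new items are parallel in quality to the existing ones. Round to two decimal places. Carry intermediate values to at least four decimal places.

Full-test reliability from the split-half r: r_full = 2(0.454)/(1 + 0.454) = 0.6245
Length factor from 28 to 84 items: n = 84/28 = 3.0000
r_new = n·r_full / (1 + (n − 1)·r_full) = 1.8735 / 2.2490 ≈ 0.8330

0.83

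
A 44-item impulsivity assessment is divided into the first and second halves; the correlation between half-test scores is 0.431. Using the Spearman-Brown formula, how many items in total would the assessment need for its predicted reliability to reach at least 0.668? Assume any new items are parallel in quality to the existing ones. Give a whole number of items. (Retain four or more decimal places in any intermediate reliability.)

Corrected full-test reliability: r_full = 2 × 0.431 / (1 + 0.431) ≈ 0.6024
n = r_tgt(1 − r_full) / [r_full(1 − r_tgt)] = 0.668 × 0.3976 / (0.6024 × 0.332) ≈ 1.3280
Required items = 1.3280 × 44 = 58.43, so 59 items.

59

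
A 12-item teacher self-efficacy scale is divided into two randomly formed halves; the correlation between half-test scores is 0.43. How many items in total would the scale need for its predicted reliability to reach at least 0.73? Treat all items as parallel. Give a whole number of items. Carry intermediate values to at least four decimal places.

Corrected full-test reliability: r_full = 2 × 0.43 / (1 + 0.43) ≈ 0.6014
Solve Spearman-Brown for n: n = 0.73(1 − 0.6014) / [0.6014(1 − 0.73)] = 1.7920
Required items = 1.7920 × 12 = 21.50, so 22 items.

22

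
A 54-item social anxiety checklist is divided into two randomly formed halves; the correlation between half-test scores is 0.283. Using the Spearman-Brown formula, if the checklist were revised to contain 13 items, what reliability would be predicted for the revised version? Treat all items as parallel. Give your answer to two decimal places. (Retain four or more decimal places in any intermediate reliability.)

Spearman-Brown correction (n = 2): r_full = 2·0.283/(1 + 0.283) = 0.4412
Then adjust to 13 items: n = 13/54 = 0.2407
r_new = n·r_full / (1 + (n − 1)·r_full) = 0.1062 / 0.6650 ≈ 0.1597

0.16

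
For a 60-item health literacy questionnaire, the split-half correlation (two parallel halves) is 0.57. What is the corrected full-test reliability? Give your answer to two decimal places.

The full test is twice the length of either half (n = 2).
r_full = 2r_hh / (1 + r_hh) = 2 × 0.57 / (1 + 0.57)
       = 1.1400 / 1.5700 = 0.7261

0.73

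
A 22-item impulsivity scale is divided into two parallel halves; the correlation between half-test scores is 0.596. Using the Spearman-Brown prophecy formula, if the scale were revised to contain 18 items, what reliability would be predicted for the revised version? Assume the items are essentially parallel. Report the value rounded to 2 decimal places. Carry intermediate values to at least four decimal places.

Full-test reliability from the split-half r: r_full = 2(0.596)/(1 + 0.596) = 0.7469
Then adjust to 18 items: n = 18/22 = 0.8182
r_new = n·r_full / (1 + (n − 1)·r_full) = 0.6111 / 0.8642 ≈ 0.7071

0.71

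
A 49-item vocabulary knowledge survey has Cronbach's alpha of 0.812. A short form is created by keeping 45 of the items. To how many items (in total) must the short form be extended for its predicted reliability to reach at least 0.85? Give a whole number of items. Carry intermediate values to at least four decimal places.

Short-form reliability: n = 45/49 = 0.9184; r_45 = n·r/(1+(n−1)r) ≈ 0.7987
Length factor from the short form to reach 0.85: n' = 0.85(1 − 0.7987) / [0.7987(1 − 0.85)] ≈ 1.4282
Total items = 1.4282 × 45 = 64.27, rounded up to 65.

65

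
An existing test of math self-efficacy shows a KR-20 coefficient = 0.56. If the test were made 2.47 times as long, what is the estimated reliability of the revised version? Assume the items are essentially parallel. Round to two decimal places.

0.76

Spearman-Brown: r_new = n·r / (1 + (n − 1)·r)
r_new = 2.47·0.56 / [1 + (2.47 − 1)·0.56]
r_new = 1.3832 / 1.8232 ≈ 0.7587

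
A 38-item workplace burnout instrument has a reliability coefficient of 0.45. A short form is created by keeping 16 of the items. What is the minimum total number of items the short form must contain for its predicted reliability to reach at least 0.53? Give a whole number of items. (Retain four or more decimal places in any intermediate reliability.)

Short-form reliability: n = 16/38 = 0.4211; r_16 = n·r/(1+(n−1)r) ≈ 0.2562
Length factor from the short form to reach 0.53: n' = 0.53(1 − 0.2562) / [0.2562(1 − 0.53)] ≈ 3.2738
Items = 3.2738 × 16 ≈ 52.38 → 53

53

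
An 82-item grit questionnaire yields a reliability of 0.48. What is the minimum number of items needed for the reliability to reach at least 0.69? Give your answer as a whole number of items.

Invert Spearman-Brown to solve for n:
n = r*(1 − r) / [ r (1 − r*) ]
n = 0.69(1 − 0.48) / [0.48(1 − 0.69)]
n = 0.3588 / 0.1488 ≈ 2.4113
Items needed = n × 82 = 2.4113 × 82 ≈ 197.73 → round up to 198

198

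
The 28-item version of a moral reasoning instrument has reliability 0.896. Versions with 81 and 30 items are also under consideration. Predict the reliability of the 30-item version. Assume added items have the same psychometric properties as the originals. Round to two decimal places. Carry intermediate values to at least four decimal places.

0.90

The 81-item form is not needed; work directly from the 28-item form with n = 30/28 = 1.0714.
r_{30} = n·r / (1 + (n − 1)·r) = 0.9600 / 1.0640 ≈ 0.9023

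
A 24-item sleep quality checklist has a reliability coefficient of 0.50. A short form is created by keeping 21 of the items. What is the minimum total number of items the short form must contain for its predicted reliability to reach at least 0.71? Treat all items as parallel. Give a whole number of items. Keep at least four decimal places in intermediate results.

59

First, r for the 21-item form: n = 21/24 = 0.8750, so r_21 = 0.8750·0.50/(1 + (0.8750 − 1)·0.50) = 0.4667
Then solve for n' with r_old = 0.4667, r_target = 0.71: n' = 0.71(1 − 0.4667)/[0.4667(1 − 0.71)] = 2.7977
Total items = 2.7977 × 21 = 58.75, rounded up to 59.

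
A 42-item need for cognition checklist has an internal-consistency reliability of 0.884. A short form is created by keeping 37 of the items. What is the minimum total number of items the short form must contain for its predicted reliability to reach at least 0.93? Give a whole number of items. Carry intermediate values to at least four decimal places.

74

First, r for the 37-item form: n = 37/42 = 0.8810, so r_37 = 0.8810·0.884/(1 + (0.8810 − 1)·0.884) = 0.8704
Length factor from the short form to reach 0.93: n' = 0.93(1 − 0.8704) / [0.8704(1 − 0.93)] ≈ 1.9782
Total items = 1.9782 × 37 = 73.19, rounded up to 74.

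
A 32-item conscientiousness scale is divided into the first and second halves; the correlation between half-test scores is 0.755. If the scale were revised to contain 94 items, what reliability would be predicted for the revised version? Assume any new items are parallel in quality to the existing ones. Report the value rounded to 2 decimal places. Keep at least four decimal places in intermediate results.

0.95

Full-test reliability from the split-half r: r_full = 2(0.755)/(1 + 0.755) = 0.8604
Length factor from 32 to 94 items: n = 94/32 = 2.9375
r_new = n·r_full / (1 + (n − 1)·r_full) = 2.5274 / 2.6670 ≈ 0.9477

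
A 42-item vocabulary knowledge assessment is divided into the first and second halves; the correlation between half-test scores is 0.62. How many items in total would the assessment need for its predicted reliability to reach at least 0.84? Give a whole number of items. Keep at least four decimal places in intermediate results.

68

Corrected full-test reliability: r_full = 2 × 0.62 / (1 + 0.62) ≈ 0.7654
n = r_tgt(1 − r_full) / [r_full(1 − r_tgt)] = 0.84 × 0.2346 / (0.7654 × 0.16) ≈ 1.6092
Items = 1.6092 × 42 ≈ 67.59 → 68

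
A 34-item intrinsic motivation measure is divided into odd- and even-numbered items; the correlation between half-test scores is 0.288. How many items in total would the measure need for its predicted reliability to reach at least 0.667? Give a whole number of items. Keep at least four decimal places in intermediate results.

85

r_full = 2(0.288)/(1 + 0.288) = 0.4472
Solve Spearman-Brown for n: n = 0.667(1 − 0.4472) / [0.4472(1 − 0.667)] = 2.4760
Required items = 2.4760 × 34 = 84.18, so 85 items.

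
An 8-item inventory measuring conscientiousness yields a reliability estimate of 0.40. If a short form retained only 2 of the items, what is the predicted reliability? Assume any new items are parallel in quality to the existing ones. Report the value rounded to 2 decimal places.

0.14

Length ratio n = 2/8 = 0.25
r_new = 0.25·0.40 / [1 + (0.25 − 1)·0.40]
r_new = 0.1000 / 0.7000 ≈ 0.1429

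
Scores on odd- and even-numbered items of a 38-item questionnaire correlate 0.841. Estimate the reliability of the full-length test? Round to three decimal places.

Apply the Spearman-Brown correction with n = 2:
r_full = 2(0.841) / (1 + 0.841)
       = 1.6820 / 1.8410 = 0.9136

0.914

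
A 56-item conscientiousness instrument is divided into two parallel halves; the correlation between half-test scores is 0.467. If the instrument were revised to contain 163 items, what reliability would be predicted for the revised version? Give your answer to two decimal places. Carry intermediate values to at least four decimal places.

0.84

Full-test reliability from the split-half r: r_full = 2(0.467)/(1 + 0.467) = 0.6367
Length factor from 56 to 163 items: n = 163/56 = 2.9107
r_new = n·r_full / (1 + (n − 1)·r_full) = 1.8532 / 2.2165 ≈ 0.8361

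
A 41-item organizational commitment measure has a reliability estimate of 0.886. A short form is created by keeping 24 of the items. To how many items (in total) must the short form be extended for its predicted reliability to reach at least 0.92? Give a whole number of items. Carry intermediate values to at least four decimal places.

61

Short-form reliability: n = 24/41 = 0.5854; r_24 = n·r/(1+(n−1)r) ≈ 0.8198
Length factor from the short form to reach 0.92: n' = 0.92(1 − 0.8198) / [0.8198(1 − 0.92)] ≈ 2.5278
Total items = 2.5278 × 24 = 60.67, rounded up to 61.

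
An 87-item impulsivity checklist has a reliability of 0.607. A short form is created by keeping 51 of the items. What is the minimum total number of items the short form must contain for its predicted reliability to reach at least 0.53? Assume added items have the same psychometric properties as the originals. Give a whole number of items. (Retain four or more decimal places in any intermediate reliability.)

64

Short-form reliability: n = 51/87 = 0.5862; r_51 = n·r/(1+(n−1)r) ≈ 0.4752
Then solve for n' with r_old = 0.4752, r_target = 0.53: n' = 0.53(1 − 0.4752)/[0.4752(1 − 0.53)] = 1.2454
Total items = 1.2454 × 51 = 63.52, rounded up to 64.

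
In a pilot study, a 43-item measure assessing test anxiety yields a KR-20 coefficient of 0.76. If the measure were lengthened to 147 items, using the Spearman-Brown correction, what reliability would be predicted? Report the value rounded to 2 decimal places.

0.92

Length ratio n = 147/43 = 3.4186
Apply the Spearman-Brown prophecy formula, r' = nr / [1 + (n − 1)r]:
r_new = 3.4186·0.76 / [1 + (3.4186 − 1)·0.76]
r_new = 2.5981 / 2.8381 ≈ 0.9154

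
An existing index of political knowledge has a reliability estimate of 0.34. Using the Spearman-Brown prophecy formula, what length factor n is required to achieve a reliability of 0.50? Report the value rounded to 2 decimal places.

n = [0.50 × 0.66] / [0.34 × 0.50]
n = 0.3300 / 0.1700 ≈ 1.9412

1.94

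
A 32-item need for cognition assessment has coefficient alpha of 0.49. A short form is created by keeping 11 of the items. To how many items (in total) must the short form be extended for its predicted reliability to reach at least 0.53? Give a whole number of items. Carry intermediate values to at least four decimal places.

38

Short-form reliability: n = 11/32 = 0.3438; r_11 = n·r/(1+(n−1)r) ≈ 0.2483
Then solve for n' with r_old = 0.2483, r_target = 0.53: n' = 0.53(1 − 0.2483)/[0.2483(1 − 0.53)] = 3.4139
Items = 3.4139 × 11 ≈ 37.55 → 38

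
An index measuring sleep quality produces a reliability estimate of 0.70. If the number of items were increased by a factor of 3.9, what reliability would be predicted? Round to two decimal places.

r_new = 3.9·0.70 / [1 + (3.9 − 1)·0.70]
     = 2.7300 / 3.0300 = 0.9010

0.90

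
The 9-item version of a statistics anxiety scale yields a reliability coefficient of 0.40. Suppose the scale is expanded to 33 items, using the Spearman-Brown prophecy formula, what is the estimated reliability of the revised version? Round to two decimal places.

0.71

Length ratio n = 33/9 = 3.6667
r_new = 3.6667·0.40 / [1 + (3.6667 − 1)·0.40]
     = 1.4667 / 2.0667 = 0.7097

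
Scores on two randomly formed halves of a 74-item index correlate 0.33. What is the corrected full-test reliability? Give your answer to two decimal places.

The full test is twice the length of either half (n = 2).
r_full = 2(0.33) / (1 + 0.33)
       = 0.6600 / 1.3300 = 0.4962

0.50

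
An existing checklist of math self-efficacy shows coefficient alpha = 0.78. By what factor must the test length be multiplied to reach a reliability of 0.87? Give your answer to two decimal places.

1.89

Invert Spearman-Brown to solve for n:
n = r_target (1 − r_old) / [ r_old (1 − r_target) ]
n = 0.87(1 − 0.78) / [0.78(1 − 0.87)]
  = 0.1914 / 0.1014 = 1.8876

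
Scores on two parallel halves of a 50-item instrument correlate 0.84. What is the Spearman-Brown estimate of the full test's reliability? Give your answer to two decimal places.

0.91

Each half is half the length of the full test, so the full test is n = 2 times a half.
r_full = 2r_hh / (1 + r_hh) = 2 × 0.84 / (1 + 0.84)
       = 1.6800 / 1.8400 = 0.9130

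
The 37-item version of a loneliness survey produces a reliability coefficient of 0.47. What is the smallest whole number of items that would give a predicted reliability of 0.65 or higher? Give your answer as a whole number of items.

78

Invert Spearman-Brown to solve for n:
n = r_target (1 − r_old) / [ r_old (1 − r_target) ]
n = [0.65 × 0.53] / [0.47 × 0.35]
  = 0.3445 / 0.1645 = 2.0942
2.0942 × 37 = 77.49 → 78 items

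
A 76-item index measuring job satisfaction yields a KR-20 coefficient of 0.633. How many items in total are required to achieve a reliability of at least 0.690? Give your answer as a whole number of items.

99

Rearranging the Spearman-Brown formula for n,
n = r_target (1 − r_old) / [ r_old (1 − r_target) ]
n = 0.690 × (1 − 0.633) / [ 0.633 × (1 − 0.690) ]
  = 0.253230 / 0.196230 = 1.2905
1.2905 × 76 = 98.08 → 99 items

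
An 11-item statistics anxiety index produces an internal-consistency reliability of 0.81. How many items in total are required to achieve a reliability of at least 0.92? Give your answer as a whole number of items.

30

Rearranging the Spearman-Brown formula for n,
n = r_target (1 − r_old) / [ r_old (1 − r_target) ]
n = [0.92 × 0.19] / [0.81 × 0.08]
n = 0.1748 / 0.0648 ≈ 2.6975
So the test needs 2.6975 × 11 ≈ 29.67 items; rounding up, 30.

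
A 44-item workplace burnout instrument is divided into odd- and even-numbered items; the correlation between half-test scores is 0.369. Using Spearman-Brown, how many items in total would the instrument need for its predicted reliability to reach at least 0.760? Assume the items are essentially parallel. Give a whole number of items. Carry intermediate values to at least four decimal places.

120

Corrected full-test reliability: r_full = 2 × 0.369 / (1 + 0.369) ≈ 0.5391
n = r_tgt(1 − r_full) / [r_full(1 − r_tgt)] = 0.760 × 0.4609 / (0.5391 × 0.240) ≈ 2.7073
Items = 2.7073 × 44 ≈ 119.12 → 120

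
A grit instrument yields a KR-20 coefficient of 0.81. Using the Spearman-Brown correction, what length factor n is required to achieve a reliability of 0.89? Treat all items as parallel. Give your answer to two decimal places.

n = [0.89 × 0.19] / [0.81 × 0.11]
  = 0.1691 / 0.0891 = 1.8979

1.90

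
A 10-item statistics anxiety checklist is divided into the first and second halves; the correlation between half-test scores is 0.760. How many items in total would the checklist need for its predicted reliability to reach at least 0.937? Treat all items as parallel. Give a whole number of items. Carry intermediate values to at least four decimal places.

r_full = 2(0.760)/(1 + 0.760) = 0.8636
n = r_tgt(1 − r_full) / [r_full(1 − r_tgt)] = 0.937 × 0.1364 / (0.8636 × 0.063) ≈ 2.3491
Required items = 2.3491 × 10 = 23.49, so 24 items.

24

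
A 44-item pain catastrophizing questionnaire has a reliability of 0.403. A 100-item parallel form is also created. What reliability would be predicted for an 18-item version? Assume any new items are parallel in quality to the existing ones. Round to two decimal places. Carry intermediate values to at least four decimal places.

Only the ratio of lengths matters: n = 18/44 = 0.4091
r_{18} = n·r / (1 + (n − 1)·r) = 0.1649 / 0.7619 ≈ 0.2164

0.22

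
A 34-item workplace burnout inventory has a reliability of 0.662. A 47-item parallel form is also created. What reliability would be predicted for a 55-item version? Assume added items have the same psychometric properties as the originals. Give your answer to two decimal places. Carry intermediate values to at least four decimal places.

Only the ratio of lengths matters: n = 55/34 = 1.6176
r_{55} = n·r / (1 + (n − 1)·r) = 1.0709 / 1.4089 ≈ 0.7601

0.76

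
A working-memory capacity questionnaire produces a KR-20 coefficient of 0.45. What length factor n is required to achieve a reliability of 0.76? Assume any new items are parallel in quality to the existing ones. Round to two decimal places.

3.87

Rearranging the Spearman-Brown formula for n,
n = r_target (1 − r_old) / [ r_old (1 − r_target) ]
n = 0.76 × (1 − 0.45) / [ 0.45 × (1 − 0.76) ]
n = 0.4180 / 0.1080 ≈ 3.8704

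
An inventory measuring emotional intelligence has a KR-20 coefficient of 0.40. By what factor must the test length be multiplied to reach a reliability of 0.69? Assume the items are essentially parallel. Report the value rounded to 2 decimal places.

3.34

Invert Spearman-Brown to solve for n:
n = r*(1 − r) / [ r (1 − r*) ]
n = 0.69(1 − 0.40) / [0.40(1 − 0.69)]
n = 0.4140 / 0.1240 ≈ 3.3387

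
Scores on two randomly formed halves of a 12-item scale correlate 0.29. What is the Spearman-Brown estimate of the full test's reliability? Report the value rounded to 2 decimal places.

0.45

r_full = 2(0.29) / (1 + 0.29)
       = 0.5800 / 1.2900 = 0.4496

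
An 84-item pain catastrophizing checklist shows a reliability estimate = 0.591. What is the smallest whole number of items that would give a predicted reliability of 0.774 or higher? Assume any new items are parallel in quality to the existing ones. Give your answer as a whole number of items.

Spearman-Brown solved for the length factor n:
n = r_target (1 − r_old) / [ r_old (1 − r_target) ]
n = 0.774 × (1 − 0.591) / [ 0.591 × (1 − 0.774) ]
  = 0.316566 / 0.133566 = 2.3701
2.3701 × 84 = 199.09 → 200 items

200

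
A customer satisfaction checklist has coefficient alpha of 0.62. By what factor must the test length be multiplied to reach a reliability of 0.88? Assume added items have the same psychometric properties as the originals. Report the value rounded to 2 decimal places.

4.49

Invert Spearman-Brown to solve for n:
n = r*(1 − r) / [ r (1 − r*) ]
n = [0.88 × 0.38] / [0.62 × 0.12]
n = 0.3344 / 0.0744 ≈ 4.4946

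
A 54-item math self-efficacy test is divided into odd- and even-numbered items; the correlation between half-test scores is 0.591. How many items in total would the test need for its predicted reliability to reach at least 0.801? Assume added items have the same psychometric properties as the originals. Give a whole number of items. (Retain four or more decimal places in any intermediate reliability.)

Corrected full-test reliability: r_full = 2 × 0.591 / (1 + 0.591) ≈ 0.7429
n = r_tgt(1 − r_full) / [r_full(1 − r_tgt)] = 0.801 × 0.2571 / (0.7429 × 0.199) ≈ 1.3930
Required items = 1.3930 × 54 = 75.22, so 76 items.

76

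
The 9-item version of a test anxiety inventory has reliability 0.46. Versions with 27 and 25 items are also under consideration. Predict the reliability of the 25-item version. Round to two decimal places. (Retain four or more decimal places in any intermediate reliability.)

0.70

Only the ratio of lengths matters: n = 25/9 = 2.7778
r_{25} = n·r / (1 + (n − 1)·r) = 1.2778 / 1.8178 ≈ 0.7029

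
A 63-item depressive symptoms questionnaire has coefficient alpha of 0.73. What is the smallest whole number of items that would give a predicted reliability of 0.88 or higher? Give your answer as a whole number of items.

n = 0.88 × (1 − 0.73) / [ 0.73 × (1 − 0.88) ]
n = 0.2376 / 0.0876 ≈ 2.7123
So the test needs 2.7123 × 63 ≈ 170.87 items; rounding up, 171.

171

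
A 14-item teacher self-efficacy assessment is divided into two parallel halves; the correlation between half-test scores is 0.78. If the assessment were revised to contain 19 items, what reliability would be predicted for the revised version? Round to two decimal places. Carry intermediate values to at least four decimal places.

Full-test reliability from the split-half r: r_full = 2(0.78)/(1 + 0.78) = 0.8764
Then adjust to 19 items: n = 19/14 = 1.3571
r_new = n·r_full / (1 + (n − 1)·r_full) = 1.1894 / 1.3130 ≈ 0.9059

0.91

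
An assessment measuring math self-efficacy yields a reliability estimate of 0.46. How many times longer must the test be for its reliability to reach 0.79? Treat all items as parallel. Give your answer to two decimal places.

4.42

n = 0.79(1 − 0.46) / [0.46(1 − 0.79)]
  = 0.4266 / 0.0966 = 4.4161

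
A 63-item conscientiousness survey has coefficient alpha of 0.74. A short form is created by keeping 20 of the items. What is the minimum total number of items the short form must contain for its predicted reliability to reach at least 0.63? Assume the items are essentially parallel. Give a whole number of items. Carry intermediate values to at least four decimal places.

38

Short-form reliability: n = 20/63 = 0.3175; r_20 = n·r/(1+(n−1)r) ≈ 0.4747
Then solve for n' with r_old = 0.4747, r_target = 0.63: n' = 0.63(1 − 0.4747)/[0.4747(1 − 0.63)] = 1.8842
Items = 1.8842 × 20 ≈ 37.68 → 38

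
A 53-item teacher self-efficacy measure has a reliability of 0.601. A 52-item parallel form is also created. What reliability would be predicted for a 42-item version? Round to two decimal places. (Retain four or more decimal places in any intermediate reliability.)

0.54

The 52-item form is not needed; work directly from the 53-item form with n = 42/53 = 0.7925.
r_{42} = n·r / (1 + (n − 1)·r) = 0.4763 / 0.8753 ≈ 0.5442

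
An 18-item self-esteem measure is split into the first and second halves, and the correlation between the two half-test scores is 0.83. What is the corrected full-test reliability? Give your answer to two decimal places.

r_full = 2(0.83) / (1 + 0.83)
r_full = 1.6600 / 1.8300 ≈ 0.9071

0.91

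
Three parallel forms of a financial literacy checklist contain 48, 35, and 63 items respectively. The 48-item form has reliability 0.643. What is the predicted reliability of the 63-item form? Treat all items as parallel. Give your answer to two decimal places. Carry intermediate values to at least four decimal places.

0.70

Only the ratio of lengths matters: n = 63/48 = 1.3125
r_{63} = n·r / (1 + (n − 1)·r) = 0.8439 / 1.2009 ≈ 0.7027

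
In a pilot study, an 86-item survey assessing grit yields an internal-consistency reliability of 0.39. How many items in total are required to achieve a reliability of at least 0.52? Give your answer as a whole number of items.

146

n = 0.52 × (1 − 0.39) / [ 0.39 × (1 − 0.52) ]
n = 0.3172 / 0.1872 ≈ 1.6944
1.6944 × 86 = 145.72 → 146 items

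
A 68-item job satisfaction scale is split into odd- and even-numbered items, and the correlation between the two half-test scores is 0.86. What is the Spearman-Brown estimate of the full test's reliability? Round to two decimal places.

Each half is half the length of the full test, so the full test is n = 2 times a half.
r_full = 2(0.86) / (1 + 0.86)
       = 1.7200 / 1.8600 = 0.9247

0.92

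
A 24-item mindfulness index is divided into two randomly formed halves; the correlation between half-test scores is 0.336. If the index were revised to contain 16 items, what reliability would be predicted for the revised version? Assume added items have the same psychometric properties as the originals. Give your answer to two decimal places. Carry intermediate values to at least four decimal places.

0.40

Full-test reliability from the split-half r: r_full = 2(0.336)/(1 + 0.336) = 0.5030
Then adjust to 16 items: n = 16/24 = 0.6667
r_new = n·r_full / (1 + (n − 1)·r_full) = 0.3354 / 0.8324 ≈ 0.4029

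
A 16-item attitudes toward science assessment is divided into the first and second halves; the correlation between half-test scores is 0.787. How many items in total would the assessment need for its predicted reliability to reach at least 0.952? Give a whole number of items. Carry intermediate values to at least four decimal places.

43

Corrected full-test reliability: r_full = 2 × 0.787 / (1 + 0.787) ≈ 0.8808
Solve Spearman-Brown for n: n = 0.952(1 − 0.8808) / [0.8808(1 − 0.952)] = 2.6841
Required items = 2.6841 × 16 = 42.95, so 43 items.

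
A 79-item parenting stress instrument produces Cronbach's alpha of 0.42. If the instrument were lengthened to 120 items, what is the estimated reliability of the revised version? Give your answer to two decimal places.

The new length is 120/79 = 1.519 times the old.
r_new = 1.519·0.42 / [1 + (1.519 − 1)·0.42]
r_new = 0.6380 / 1.2180 ≈ 0.5238

0.52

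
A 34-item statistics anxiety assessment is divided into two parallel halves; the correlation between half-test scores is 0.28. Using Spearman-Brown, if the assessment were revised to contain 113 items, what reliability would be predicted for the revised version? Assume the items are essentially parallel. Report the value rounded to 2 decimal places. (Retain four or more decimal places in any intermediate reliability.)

0.72

First correct the split-half correlation to full-test reliability: r_full = 2 × 0.28 / (1 + 0.28) ≈ 0.4375
Length factor from 34 to 113 items: n = 113/34 = 3.3235
r_new = n·r_full / (1 + (n − 1)·r_full) = 1.4540 / 2.0165 ≈ 0.7211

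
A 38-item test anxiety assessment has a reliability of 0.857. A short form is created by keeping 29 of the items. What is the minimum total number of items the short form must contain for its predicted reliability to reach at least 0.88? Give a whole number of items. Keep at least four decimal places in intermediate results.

47

Short-form reliability: n = 29/38 = 0.7632; r_29 = n·r/(1+(n−1)r) ≈ 0.8206
Length factor from the short form to reach 0.88: n' = 0.88(1 − 0.8206) / [0.8206(1 − 0.88)] ≈ 1.6032
Total items = 1.6032 × 29 = 46.49, rounded up to 47.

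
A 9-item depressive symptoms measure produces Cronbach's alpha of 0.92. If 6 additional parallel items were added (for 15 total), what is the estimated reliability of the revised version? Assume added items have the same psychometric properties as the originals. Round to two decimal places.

0.95

n = 15/9 = 1.6667
By Spearman-Brown, r_new = n r / (1 + (n − 1) r).
r_new = (1.6667 × 0.92) / (1 + (1.6667 − 1) × 0.92)
r_new = 1.5334 / 1.6134 ≈ 0.9504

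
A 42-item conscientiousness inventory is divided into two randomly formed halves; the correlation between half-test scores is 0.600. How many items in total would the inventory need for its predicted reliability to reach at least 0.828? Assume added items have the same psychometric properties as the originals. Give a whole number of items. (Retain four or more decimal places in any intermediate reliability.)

68

r_full = 2(0.600)/(1 + 0.600) = 0.7500
Solve Spearman-Brown for n: n = 0.828(1 − 0.7500) / [0.7500(1 − 0.828)] = 1.6047
Required items = 1.6047 × 42 = 67.40, so 68 items.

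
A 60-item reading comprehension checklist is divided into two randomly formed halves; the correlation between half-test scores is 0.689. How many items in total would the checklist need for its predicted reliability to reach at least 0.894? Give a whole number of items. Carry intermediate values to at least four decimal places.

115

Corrected full-test reliability: r_full = 2 × 0.689 / (1 + 0.689) ≈ 0.8159
n = r_tgt(1 − r_full) / [r_full(1 − r_tgt)] = 0.894 × 0.1841 / (0.8159 × 0.106) ≈ 1.9030
Required items = 1.9030 × 60 = 114.18, so 115 items.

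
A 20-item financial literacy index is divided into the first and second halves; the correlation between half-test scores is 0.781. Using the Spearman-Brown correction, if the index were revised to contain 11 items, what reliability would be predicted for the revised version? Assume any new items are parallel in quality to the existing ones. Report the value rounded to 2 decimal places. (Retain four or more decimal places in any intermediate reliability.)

0.80

Full-test reliability from the split-half r: r_full = 2(0.781)/(1 + 0.781) = 0.8770
Then adjust to 11 items: n = 11/20 = 0.5500
r_new = n·r_full / (1 + (n − 1)·r_full) = 0.4824 / 0.6054 ≈ 0.7968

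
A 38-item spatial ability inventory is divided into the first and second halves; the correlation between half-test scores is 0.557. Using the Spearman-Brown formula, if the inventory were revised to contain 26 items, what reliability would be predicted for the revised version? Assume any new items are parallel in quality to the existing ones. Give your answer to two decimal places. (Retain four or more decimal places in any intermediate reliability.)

0.63

Full-test reliability from the split-half r: r_full = 2(0.557)/(1 + 0.557) = 0.7155
Then adjust to 26 items: n = 26/38 = 0.6842
r_new = n·r_full / (1 + (n − 1)·r_full) = 0.4895 / 0.7740 ≈ 0.6324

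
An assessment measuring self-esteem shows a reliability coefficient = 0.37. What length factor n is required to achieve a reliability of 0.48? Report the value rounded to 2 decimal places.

Invert Spearman-Brown to solve for n:
n = r*(1 − r) / [ r (1 − r*) ]
n = 0.48(1 − 0.37) / [0.37(1 − 0.48)]
n = 0.3024 / 0.1924 ≈ 1.5717

1.57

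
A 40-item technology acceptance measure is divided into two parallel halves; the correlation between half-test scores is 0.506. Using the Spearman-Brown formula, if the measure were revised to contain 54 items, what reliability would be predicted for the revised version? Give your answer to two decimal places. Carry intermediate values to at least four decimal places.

0.73

Spearman-Brown correction (n = 2): r_full = 2·0.506/(1 + 0.506) = 0.6720
Then adjust to 54 items: n = 54/40 = 1.3500
r_new = n·r_full / (1 + (n − 1)·r_full) = 0.9072 / 1.2352 ≈ 0.7345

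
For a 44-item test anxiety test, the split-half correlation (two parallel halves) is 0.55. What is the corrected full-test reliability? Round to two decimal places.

Each half is half the length of the full test, so the full test is n = 2 times a half.
r_full = 2(0.55) / (1 + 0.55)
r_full = 1.1000 / 1.5500 ≈ 0.7097

0.71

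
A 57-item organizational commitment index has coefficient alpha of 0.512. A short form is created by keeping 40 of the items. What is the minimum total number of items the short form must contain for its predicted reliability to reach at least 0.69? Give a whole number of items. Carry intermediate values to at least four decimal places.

Short-form reliability: n = 40/57 = 0.7018; r_40 = n·r/(1+(n−1)r) ≈ 0.4241
Then solve for n' with r_old = 0.4241, r_target = 0.69: n' = 0.69(1 − 0.4241)/[0.4241(1 − 0.69)] = 3.0225
Items = 3.0225 × 40 ≈ 120.90 → 121

121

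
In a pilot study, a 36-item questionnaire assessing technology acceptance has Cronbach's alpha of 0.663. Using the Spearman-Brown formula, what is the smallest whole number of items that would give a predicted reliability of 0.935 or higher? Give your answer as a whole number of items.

264

Invert Spearman-Brown to solve for n:
n = r*(1 − r) / [ r (1 − r*) ]
n = 0.935(1 − 0.663) / [0.663(1 − 0.935)]
n = 0.315095 / 0.043095 ≈ 7.3116
Items needed = n × 36 = 7.3116 × 36 ≈ 263.22 → round up to 264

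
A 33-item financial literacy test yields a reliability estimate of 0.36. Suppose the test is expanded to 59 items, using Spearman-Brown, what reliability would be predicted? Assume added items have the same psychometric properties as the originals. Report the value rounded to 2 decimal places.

0.50

The new length is 59/33 = 1.7879 times the old.
r_new = (1.7879 × 0.36) / (1 + (1.7879 − 1) × 0.36)
     = 0.6436 / 1.2836 = 0.5014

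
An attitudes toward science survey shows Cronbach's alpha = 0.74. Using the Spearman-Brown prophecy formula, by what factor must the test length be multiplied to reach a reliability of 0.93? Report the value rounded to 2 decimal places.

Invert Spearman-Brown to solve for n:
n = r_target (1 − r_old) / [ r_old (1 − r_target) ]
n = 0.93(1 − 0.74) / [0.74(1 − 0.93)]
n = 0.2418 / 0.0518 ≈ 4.6680

4.67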